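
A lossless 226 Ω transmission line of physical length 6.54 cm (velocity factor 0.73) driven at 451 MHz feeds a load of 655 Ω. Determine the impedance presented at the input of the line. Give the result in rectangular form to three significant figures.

Z_in ≈ 127 − j161 Ω

λ = v/f = 0.73·c / 451 MHz = 0.486 m
βl = 2π·l/λ = 2π × 0.135 = 48.5°
tan(βl) = tan(48.5°) = 1.13
Z_in = Z_0·(Z_L + jZ_0·tanβl)/(Z_0 + jZ_L·tanβl)
     = 226·(655 + j255)/(226 + j740)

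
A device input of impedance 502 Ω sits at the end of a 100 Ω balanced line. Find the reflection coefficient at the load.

Γ = 0.668

Γ = (Z_L − Z_0)/(Z_L + Z_0) = (502 − 100)/(502 + 100) = 402/602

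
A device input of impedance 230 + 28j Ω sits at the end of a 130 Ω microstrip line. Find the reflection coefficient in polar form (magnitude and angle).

Γ ≈ 0.288 ∠ 11.2°

Γ = (Z_L − Z_0)/(Z_L + Z_0) = (100 + j28)/(360 + j28)
|Γ| = 104/361 = 0.288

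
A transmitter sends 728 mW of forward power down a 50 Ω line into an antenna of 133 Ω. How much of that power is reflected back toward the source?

Γ = (133 − 50)/(133 + 50) = 0.454
|Γ|² = 0.206
P_refl = |Γ|²·P_inc = 150 mW, P_del = (1 − |Γ|²)·P_inc = 578 mW

P_reflected ≈ 150 mW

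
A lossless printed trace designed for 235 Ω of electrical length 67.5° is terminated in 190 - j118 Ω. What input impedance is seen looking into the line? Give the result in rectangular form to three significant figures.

tan(βl) = tan(67.5°) = 2.41
Z_in = Z_0·(Z_L + jZ_0·tanβl)/(Z_0 + jZ_L·tanβl)
     = 235·(190 + j449)/(520 + j459)

Z_in ≈ 149 + j71.6 Ω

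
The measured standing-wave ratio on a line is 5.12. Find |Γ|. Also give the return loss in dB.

|Γ| ≈ 0.673; return loss ≈ 3.44 dB

|Γ| = (S − 1)/(S + 1) = (5.12 − 1)/(5.12 + 1) = 4.12/6.12
RL = −20·log₁₀|Γ| = −20·log₁₀(0.673)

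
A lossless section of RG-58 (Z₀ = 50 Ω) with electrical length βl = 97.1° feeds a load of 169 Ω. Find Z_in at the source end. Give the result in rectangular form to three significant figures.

Z_in ≈ 15 + j5.67 Ω

tan(βl) = tan(97.1°) = -8.03
Z_in = Z_0·(Z_L + jZ_0·tanβl)/(Z_0 + jZ_L·tanβl)
     = 50·(169 − j401)/(50 − j1360)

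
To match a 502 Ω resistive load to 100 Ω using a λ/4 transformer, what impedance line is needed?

Z_qwt = √(Z_0·R_L) = √(100 × 502) = √50200

Z_qwt ≈ 224 Ω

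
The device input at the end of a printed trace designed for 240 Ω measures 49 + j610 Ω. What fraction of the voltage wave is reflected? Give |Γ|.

Γ = (Z_L − Z_0)/(Z_L + Z_0) = (-191 + j610)/(289 + j610)
|Γ| = 639/675

|Γ| ≈ 0.947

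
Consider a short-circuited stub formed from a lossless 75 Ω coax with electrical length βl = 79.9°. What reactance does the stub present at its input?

X_in ≈ 421 Ω (inductive)

tan(βl) = 5.61
For a short-circuited stub, Z_in = jZ_0·tan(βl)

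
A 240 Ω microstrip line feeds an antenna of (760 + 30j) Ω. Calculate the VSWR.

Γ = (Z_L − Z_0)/(Z_L + Z_0) = (520 + j30)/(1000 + j30)
|Γ| = 521/1000 = 0.521
VSWR = (1 + |Γ|)/(1 − |Γ|) = 1.52/0.479

VSWR ≈ 3.17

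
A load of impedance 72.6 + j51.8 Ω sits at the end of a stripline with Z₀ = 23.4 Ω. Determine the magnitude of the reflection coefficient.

Γ = (Z_L − Z_0)/(Z_L + Z_0) = (49.2 + j51.8)/(96 + j51.8)
|Γ| = 71.4/109

|Γ| ≈ 0.655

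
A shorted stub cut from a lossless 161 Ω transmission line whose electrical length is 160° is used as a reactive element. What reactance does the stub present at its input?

tan(βl) = -0.364
For a shorted stub, Z_in = jZ_0·tan(βl)

X_in ≈ -58.6 Ω (capacitive)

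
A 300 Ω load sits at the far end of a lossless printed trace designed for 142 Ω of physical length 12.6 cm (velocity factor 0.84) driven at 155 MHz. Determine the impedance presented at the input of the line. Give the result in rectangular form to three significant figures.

λ = v/f = 0.84·c / 155 MHz = 1.63 m
βl = 2π·l/λ = 2π × 0.0775 = 27.9°
tan(βl) = tan(27.9°) = 0.529
Z_in = Z_0·(Z_L + jZ_0·tanβl)/(Z_0 + jZ_L·tanβl)
     = 142·(300 + j75.2)/(142 + j159)

Z_in ≈ 171 − j116 Ω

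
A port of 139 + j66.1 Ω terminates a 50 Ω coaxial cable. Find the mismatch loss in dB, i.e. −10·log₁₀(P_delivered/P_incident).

mismatch loss ≈ 1.59 dB

Γ = (89 + j66.1)/(189 + j66.1), |Γ| = 0.554
|Γ|² = 0.307, so P_del/P_inc = 1 − |Γ|² = 0.693
ML = −10·log₁₀(1 − |Γ|²)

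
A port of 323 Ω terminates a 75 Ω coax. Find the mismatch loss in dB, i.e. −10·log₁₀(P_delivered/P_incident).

mismatch loss ≈ 2.13 dB

Γ = (323 − 75)/(323 + 75) = 0.623
|Γ|² = 0.388, so P_del/P_inc = 1 − |Γ|² = 0.612
ML = −10·log₁₀(1 − |Γ|²)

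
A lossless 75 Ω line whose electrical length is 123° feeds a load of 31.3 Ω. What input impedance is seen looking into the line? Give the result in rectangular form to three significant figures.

Z_in ≈ 74.7 − j67.5 Ω

tan(βl) = tan(123°) = -1.54
Z_in = Z_0·(Z_L + jZ_0·tanβl)/(Z_0 + jZ_L·tanβl)
     = 75·(31.3 − j115)/(75 − j48.2)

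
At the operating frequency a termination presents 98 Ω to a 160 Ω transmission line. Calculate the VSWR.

VSWR ≈ 1.63

Γ = (98 − 160)/(98 + 160) = -0.24
VSWR = (1 + 0.24)/(1 − 0.24)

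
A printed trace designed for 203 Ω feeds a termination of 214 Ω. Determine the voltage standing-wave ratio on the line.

For a purely resistive load, VSWR = R_L/Z_0 or Z_0/R_L (whichever > 1) = 214/203

VSWR ≈ 1.05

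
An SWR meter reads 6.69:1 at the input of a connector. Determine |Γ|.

|Γ| = (S − 1)/(S + 1) = (6.69 − 1)/(6.69 + 1) = 5.69/7.69

|Γ| ≈ 0.74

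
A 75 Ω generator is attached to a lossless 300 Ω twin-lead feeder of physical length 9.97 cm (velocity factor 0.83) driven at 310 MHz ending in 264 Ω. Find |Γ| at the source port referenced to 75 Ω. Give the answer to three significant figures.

λ = v/f = 0.83·c / 310 MHz = 0.803 m
βl = 2π·l/λ = 2π × 0.124 = 44.7°
tan(βl) = 0.989
Z_in = Z_0·(Z_L + jZ_0·tanβl)/(Z_0 + jZ_L·tanβl) = 297 + j38.1 Ω
Γ_s = (Z_in − Z_s)/(Z_in + Z_s) = (222 + j38.1)/(372 + j38.1), |Γ_s| = 0.602

|Γ| ≈ 0.602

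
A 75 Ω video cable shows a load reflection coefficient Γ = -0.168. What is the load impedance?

Z_L ≈ 53.4 Ω

Z_L = Z_0·(1 + Γ)/(1 − Γ) = 75·(0.832)/(1.17)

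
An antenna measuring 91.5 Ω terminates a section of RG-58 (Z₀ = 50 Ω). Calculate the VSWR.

Γ = (91.5 − 50)/(91.5 + 50) = 0.293
VSWR = (1 + 0.293)/(1 − 0.293)

VSWR ≈ 1.83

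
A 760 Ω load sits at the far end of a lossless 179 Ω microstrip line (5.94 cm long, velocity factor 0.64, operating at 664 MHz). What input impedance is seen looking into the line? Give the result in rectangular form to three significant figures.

λ = v/f = 0.64·c / 664 MHz = 0.289 m
βl = 2π·l/λ = 2π × 0.205 = 74°
tan(βl) = tan(74°) = 3.48
Z_in = Z_0·(Z_L + jZ_0·tanβl)/(Z_0 + jZ_L·tanβl)
     = 179·(760 + j622)/(179 + j2640)

Z_in ≈ 45.4 − j48.4 Ω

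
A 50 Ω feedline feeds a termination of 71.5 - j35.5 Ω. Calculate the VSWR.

Γ = (Z_L − Z_0)/(Z_L + Z_0) = (21.5 − j35.5)/(121.5 − j35.5)
|Γ| = 41.5/127 = 0.328
VSWR = (1 + |Γ|)/(1 − |Γ|) = 1.33/0.672

VSWR ≈ 1.98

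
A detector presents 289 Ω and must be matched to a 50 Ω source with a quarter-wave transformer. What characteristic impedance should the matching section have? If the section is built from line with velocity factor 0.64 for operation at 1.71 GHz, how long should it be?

Z_qwt ≈ 120 Ω; length ≈ 2.81 cm

Z_qwt = √(Z_0·R_L) = √(50 × 289) = √14450
λ = 0.64·c/f = 0.112 m, so l = λ/4 = 0.0281 m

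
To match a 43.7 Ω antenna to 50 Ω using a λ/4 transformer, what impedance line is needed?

Z_qwt ≈ 46.7 Ω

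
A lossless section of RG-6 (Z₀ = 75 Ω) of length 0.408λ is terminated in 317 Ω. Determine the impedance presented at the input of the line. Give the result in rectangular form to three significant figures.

Z_in ≈ 52.5 + j95.9 Ω

βl = 2π × 0.408 = 147°
tan(βl) = tan(147°) = -0.652
Z_in = Z_0·(Z_L + jZ_0·tanβl)/(Z_0 + jZ_L·tanβl)
     = 75·(317 − j48.9)/(75 − j207)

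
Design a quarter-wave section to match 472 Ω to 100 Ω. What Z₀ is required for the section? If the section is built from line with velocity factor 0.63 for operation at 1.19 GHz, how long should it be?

Z_qwt ≈ 217 Ω; length ≈ 3.97 cm

Z_qwt = √(Z_0·R_L) = √(100 × 472) = √47200
λ = 0.63·c/f = 0.159 m, so l = λ/4 = 0.0397 m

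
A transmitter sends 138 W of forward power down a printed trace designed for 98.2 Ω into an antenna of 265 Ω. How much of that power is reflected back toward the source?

Γ = (265 − 98.2)/(265 + 98.2) = 0.459
|Γ|² = 0.211
P_refl = |Γ|²·P_inc = 29.1 W, P_del = (1 − |Γ|²)·P_inc = 109 W

P_reflected ≈ 29.1 W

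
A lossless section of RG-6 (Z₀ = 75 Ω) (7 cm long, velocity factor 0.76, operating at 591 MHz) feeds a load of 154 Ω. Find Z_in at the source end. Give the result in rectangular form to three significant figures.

λ = v/f = 0.76·c / 591 MHz = 0.386 m
βl = 2π·l/λ = 2π × 0.181 = 65.3°
tan(βl) = tan(65.3°) = 2.18
Z_in = Z_0·(Z_L + jZ_0·tanβl)/(Z_0 + jZ_L·tanβl)
     = 75·(154 + j163)/(75 + j335)

Z_in ≈ 42.1 − j25 Ω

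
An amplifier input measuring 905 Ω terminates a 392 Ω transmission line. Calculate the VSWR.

VSWR ≈ 2.31

For a purely resistive load, VSWR = R_L/Z_0 or Z_0/R_L (whichever > 1) = 905/392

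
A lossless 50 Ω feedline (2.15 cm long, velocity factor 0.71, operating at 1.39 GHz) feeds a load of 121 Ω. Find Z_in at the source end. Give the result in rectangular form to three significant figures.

λ = v/f = 0.71·c / 1.39 GHz = 0.153 m
βl = 2π·l/λ = 2π × 0.14 = 50.5°
tan(βl) = tan(50.5°) = 1.21
Z_in = Z_0·(Z_L + jZ_0·tanβl)/(Z_0 + jZ_L·tanβl)
     = 50·(121 + j60.7)/(50 + j147)

Z_in ≈ 31.1 − j30.6 Ω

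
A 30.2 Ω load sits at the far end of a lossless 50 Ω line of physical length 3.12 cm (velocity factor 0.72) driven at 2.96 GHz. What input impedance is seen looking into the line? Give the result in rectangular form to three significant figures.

λ = v/f = 0.72·c / 2.96 GHz = 0.073 m
βl = 2π·l/λ = 2π × 0.428 = 154°
tan(βl) = tan(154°) = -0.489
Z_in = Z_0·(Z_L + jZ_0·tanβl)/(Z_0 + jZ_L·tanβl)
     = 50·(30.2 − j24.5)/(50 − j14.8)

Z_in ≈ 34.4 − j14.3 Ω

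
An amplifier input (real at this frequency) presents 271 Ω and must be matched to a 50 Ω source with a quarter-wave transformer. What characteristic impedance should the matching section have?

Z_qwt ≈ 116 Ω

Z_qwt = √(Z_0·R_L) = √(50 × 271) = √13550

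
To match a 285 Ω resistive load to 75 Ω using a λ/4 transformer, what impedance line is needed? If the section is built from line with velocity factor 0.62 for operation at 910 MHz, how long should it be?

Z_qwt ≈ 146 Ω; length ≈ 5.11 cm

Z_qwt = √(Z_0·R_L) = √(75 × 285) = √21380
λ = 0.62·c/f = 0.204 m, so l = λ/4 = 0.0511 m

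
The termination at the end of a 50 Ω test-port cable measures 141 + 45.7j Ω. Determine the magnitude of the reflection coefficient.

Γ = (Z_L − Z_0)/(Z_L + Z_0) = (91 + j45.7)/(191 + j45.7)
|Γ| = 102/196

|Γ| ≈ 0.519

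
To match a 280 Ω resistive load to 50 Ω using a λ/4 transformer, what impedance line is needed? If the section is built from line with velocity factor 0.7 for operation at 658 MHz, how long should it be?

Z_qwt ≈ 118 Ω; length ≈ 7.98 cm

Z_qwt = √(Z_0·R_L) = √(50 × 280) = √14000
λ = 0.7·c/f = 0.319 m, so l = λ/4 = 0.0798 m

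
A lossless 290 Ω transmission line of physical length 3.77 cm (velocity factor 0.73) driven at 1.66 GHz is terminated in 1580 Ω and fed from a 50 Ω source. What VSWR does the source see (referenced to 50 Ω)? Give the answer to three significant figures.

VSWR ≈ 3.16

λ = v/f = 0.73·c / 1.66 GHz = 0.132 m
βl = 2π·l/λ = 2π × 0.286 = 103°
tan(βl) = -4.38
Z_in = Z_0·(Z_L + jZ_0·tanβl)/(Z_0 + jZ_L·tanβl) = 55.9 + j63.9 Ω
Γ_s = (Z_in − Z_s)/(Z_in + Z_s) = (5.91 + j63.9)/(106 + j63.9), |Γ_s| = 0.519
VSWR = (1 + |Γ_s|)/(1 − |Γ_s|)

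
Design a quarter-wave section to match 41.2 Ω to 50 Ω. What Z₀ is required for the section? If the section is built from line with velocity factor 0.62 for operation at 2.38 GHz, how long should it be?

Z_qwt ≈ 45.4 Ω; length ≈ 1.95 cm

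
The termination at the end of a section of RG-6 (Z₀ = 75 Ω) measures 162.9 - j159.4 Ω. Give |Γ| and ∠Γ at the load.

Γ ≈ 0.636 ∠ -27.3°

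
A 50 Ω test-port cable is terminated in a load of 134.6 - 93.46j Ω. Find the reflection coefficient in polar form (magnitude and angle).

Γ = (Z_L − Z_0)/(Z_L + Z_0) = (84.6 − j93.46)/(184.6 − j93.46)
|Γ| = 126/207 = 0.609

Γ ≈ 0.609 ∠ -21°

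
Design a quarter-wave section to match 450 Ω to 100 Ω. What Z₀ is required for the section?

Z_qwt = √(Z_0·R_L) = √(100 × 450) = √45000

Z_qwt ≈ 212 Ω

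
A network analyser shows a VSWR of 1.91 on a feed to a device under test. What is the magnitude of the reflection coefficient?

|Γ| = (S − 1)/(S + 1) = (1.91 − 1)/(1.91 + 1) = 0.91/2.91

|Γ| ≈ 0.313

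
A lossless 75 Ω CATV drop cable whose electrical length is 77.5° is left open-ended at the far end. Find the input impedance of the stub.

Z_in ≈ −j16.6 Ω

tan(βl) = 4.51
For an open-ended stub, Z_in = −jZ_0·cot(βl) = −jZ_0/tan(βl)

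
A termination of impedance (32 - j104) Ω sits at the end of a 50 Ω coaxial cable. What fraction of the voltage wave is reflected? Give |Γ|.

Γ = (Z_L − Z_0)/(Z_L + Z_0) = (-18 − j104)/(82 − j104)
|Γ| = 106/132

|Γ| ≈ 0.797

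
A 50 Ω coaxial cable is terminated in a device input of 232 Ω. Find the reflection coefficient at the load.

Γ = (Z_L − Z_0)/(Z_L + Z_0) = (232 − 50)/(232 + 50) = 182/282

Γ = 0.645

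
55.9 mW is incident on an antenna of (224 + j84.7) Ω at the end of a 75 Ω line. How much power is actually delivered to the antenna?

P_delivered ≈ 38.9 mW

|Γ| = |(149 + j84.7)/(299 + j84.7)| = 0.552
|Γ|² = 0.304
P_refl = |Γ|²·P_inc = 17 mW, P_del = (1 − |Γ|²)·P_inc = 38.9 mW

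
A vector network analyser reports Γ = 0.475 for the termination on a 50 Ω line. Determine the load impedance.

Z_L ≈ 140 Ω

Z_L = Z_0·(1 + Γ)/(1 − Γ) = 50·(1.48)/(0.525)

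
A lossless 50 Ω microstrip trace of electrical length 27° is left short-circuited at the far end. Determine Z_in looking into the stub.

Z_in ≈ +j25.5 Ω

tan(βl) = 0.51
For a short-circuited stub, Z_in = jZ_0·tan(βl)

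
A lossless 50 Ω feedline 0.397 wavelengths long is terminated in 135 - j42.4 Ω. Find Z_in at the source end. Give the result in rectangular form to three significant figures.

βl = 2π × 0.397 = 143°
tan(βl) = tan(143°) = -0.756
Z_in = Z_0·(Z_L + jZ_0·tanβl)/(Z_0 + jZ_L·tanβl)
     = 50·(135 − j80.2)/(18 − j102)

Z_in ≈ 49.4 + j57.5 Ω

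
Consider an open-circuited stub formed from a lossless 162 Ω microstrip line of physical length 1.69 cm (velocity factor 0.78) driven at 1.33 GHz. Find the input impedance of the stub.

Z_in ≈ −j235 Ω

λ = v/f = 0.78·c / 1.33 GHz = 0.176 m
βl = 2π·l/λ = 2π × 0.0961 = 34.6°
tan(βl) = 0.689
For an open-circuited stub, Z_in = −jZ_0·cot(βl) = −jZ_0/tan(βl)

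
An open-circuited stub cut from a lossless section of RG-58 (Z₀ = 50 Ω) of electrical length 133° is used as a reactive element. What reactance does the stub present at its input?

tan(βl) = -1.07
For an open-circuited stub, Z_in = −jZ_0·cot(βl) = −jZ_0/tan(βl)

X_in ≈ 46.6 Ω (inductive)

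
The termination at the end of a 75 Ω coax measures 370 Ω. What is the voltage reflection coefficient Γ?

Γ = 0.663

Γ = (Z_L − Z_0)/(Z_L + Z_0) = (370 − 75)/(370 + 75) = 295/445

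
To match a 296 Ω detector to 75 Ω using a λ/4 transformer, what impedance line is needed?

Z_qwt = √(Z_0·R_L) = √(75 × 296) = √22200

Z_qwt ≈ 149 Ω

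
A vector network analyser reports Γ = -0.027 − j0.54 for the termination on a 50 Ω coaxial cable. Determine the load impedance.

Z_L ≈ 26.3 − j40.1 Ω

Z_L = Z_0·(1 + Γ)/(1 − Γ) = 50·(0.973 − j0.54)/(1.03 + j0.54)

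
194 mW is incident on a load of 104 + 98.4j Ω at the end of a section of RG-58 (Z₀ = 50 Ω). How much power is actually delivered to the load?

P_delivered ≈ 121 mW

|Γ| = |(54 + j98.4)/(154 + j98.4)| = 0.614
|Γ|² = 0.377
P_refl = |Γ|²·P_inc = 73.2 mW, P_del = (1 − |Γ|²)·P_inc = 121 mW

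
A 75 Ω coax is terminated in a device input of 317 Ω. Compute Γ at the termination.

Γ = 0.617

Γ = (Z_L − Z_0)/(Z_L + Z_0) = (317 − 75)/(317 + 75) = 242/392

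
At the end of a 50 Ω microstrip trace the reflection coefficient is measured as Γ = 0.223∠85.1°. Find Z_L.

Z_L ≈ 47 + j22 Ω

Z_L = Z_0·(1 + Γ)/(1 − Γ) = 50·(1.02 + j0.222)/(0.981 − j0.222)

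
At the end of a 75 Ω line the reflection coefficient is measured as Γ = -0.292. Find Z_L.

Z_L = Z_0·(1 + Γ)/(1 − Γ) = 75·(0.708)/(1.29)

Z_L ≈ 41.1 Ω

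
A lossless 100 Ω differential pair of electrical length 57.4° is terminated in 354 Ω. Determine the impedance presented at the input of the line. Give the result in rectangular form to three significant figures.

Z_in ≈ 38.5 − j57 Ω

tan(βl) = tan(57.4°) = 1.56
Z_in = Z_0·(Z_L + jZ_0·tanβl)/(Z_0 + jZ_L·tanβl)
     = 100·(354 + j156)/(100 + j554)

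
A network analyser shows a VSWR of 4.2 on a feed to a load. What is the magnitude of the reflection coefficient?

|Γ| = (S − 1)/(S + 1) = (4.2 − 1)/(4.2 + 1) = 3.2/5.2

|Γ| ≈ 0.615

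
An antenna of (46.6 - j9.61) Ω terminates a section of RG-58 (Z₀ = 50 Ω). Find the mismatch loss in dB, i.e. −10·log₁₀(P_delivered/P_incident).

mismatch loss ≈ 0.0482 dB

Γ = (-3.4 − j9.61)/(96.6 − j9.61), |Γ| = 0.105
|Γ|² = 0.011, so P_del/P_inc = 1 − |Γ|² = 0.989
ML = −10·log₁₀(1 − |Γ|²)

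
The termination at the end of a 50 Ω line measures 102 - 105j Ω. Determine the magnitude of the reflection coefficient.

|Γ| ≈ 0.634

Γ = (Z_L − Z_0)/(Z_L + Z_0) = (52 − j105)/(152 − j105)
|Γ| = 117/185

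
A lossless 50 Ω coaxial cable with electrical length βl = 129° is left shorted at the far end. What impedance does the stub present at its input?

tan(βl) = -1.23
For a shorted stub, Z_in = jZ_0·tan(βl)

Z_in ≈ −j61.7 Ω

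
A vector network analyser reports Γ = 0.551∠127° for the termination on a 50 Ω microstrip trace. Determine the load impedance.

Z_L ≈ 17.7 + j22.4 Ω

Z_L = Z_0·(1 + Γ)/(1 − Γ) = 50·(0.668 + j0.44)/(1.33 − j0.44)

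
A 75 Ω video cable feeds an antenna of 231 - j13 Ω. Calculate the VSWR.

VSWR ≈ 3.09

Γ = (Z_L − Z_0)/(Z_L + Z_0) = (156 − j13)/(306 − j13)
|Γ| = 157/306 = 0.511
VSWR = (1 + |Γ|)/(1 − |Γ|) = 1.51/0.489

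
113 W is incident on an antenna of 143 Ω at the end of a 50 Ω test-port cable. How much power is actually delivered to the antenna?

P_delivered ≈ 86.8 W

Γ = (143 − 50)/(143 + 50) = 0.482
|Γ|² = 0.232
P_refl = |Γ|²·P_inc = 26.2 W, P_del = (1 − |Γ|²)·P_inc = 86.8 W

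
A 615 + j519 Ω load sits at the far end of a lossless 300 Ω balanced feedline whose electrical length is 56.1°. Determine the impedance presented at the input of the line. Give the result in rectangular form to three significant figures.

Z_in ≈ 168 − j288 Ω

tan(βl) = tan(56.1°) = 1.49
Z_in = Z_0·(Z_L + jZ_0·tanβl)/(Z_0 + jZ_L·tanβl)
     = 300·(615 + j965)/(-472 + j915)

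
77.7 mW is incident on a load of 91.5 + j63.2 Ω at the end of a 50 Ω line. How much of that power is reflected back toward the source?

|Γ| = |(41.5 + j63.2)/(141.5 + j63.2)| = 0.488
|Γ|² = 0.238
P_refl = |Γ|²·P_inc = 18.5 mW, P_del = (1 − |Γ|²)·P_inc = 59.2 mW

P_reflected ≈ 18.5 mW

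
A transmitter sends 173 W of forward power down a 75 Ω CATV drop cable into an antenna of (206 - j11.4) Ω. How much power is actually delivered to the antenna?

P_delivered ≈ 135 W

|Γ| = |(131 − j11.4)/(281 − j11.4)| = 0.468
|Γ|² = 0.219
P_refl = |Γ|²·P_inc = 37.8 W, P_del = (1 − |Γ|²)·P_inc = 135 W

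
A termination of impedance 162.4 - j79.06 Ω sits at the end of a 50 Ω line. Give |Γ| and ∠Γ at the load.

Γ = (Z_L − Z_0)/(Z_L + Z_0) = (112.4 − j79.06)/(212.4 − j79.06)
|Γ| = 137/227 = 0.606

Γ ≈ 0.606 ∠ -14.7°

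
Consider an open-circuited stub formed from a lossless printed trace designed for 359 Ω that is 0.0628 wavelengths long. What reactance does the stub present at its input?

βl = 2π × 0.0628 = 22.6°
tan(βl) = 0.416
For an open-circuited stub, Z_in = −jZ_0·cot(βl) = −jZ_0/tan(βl)

X_in ≈ -862 Ω (capacitive)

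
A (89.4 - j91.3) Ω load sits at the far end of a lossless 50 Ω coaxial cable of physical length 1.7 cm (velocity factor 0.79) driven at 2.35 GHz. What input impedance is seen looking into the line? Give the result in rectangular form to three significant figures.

Z_in ≈ 13.2 − j10.4 Ω

λ = v/f = 0.79·c / 2.35 GHz = 0.101 m
βl = 2π·l/λ = 2π × 0.169 = 60.7°
tan(βl) = tan(60.7°) = 1.78
Z_in = Z_0·(Z_L + jZ_0·tanβl)/(Z_0 + jZ_L·tanβl)
     = 50·(89.4 − j2.26)/(213 + j159)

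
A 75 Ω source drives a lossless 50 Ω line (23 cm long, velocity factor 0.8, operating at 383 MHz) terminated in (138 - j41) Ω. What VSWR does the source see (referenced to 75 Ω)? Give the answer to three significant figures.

λ = v/f = 0.8·c / 383 MHz = 0.627 m
βl = 2π·l/λ = 2π × 0.367 = 132°
tan(βl) = -1.11
Z_in = Z_0·(Z_L + jZ_0·tanβl)/(Z_0 + jZ_L·tanβl) = 32.9 + j44.2 Ω
Γ_s = (Z_in − Z_s)/(Z_in + Z_s) = (-42.1 + j44.2)/(108 + j44.2), |Γ_s| = 0.523
VSWR = (1 + |Γ_s|)/(1 − |Γ_s|)

VSWR ≈ 3.2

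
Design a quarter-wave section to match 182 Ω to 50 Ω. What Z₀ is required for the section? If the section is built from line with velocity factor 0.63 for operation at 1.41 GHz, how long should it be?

Z_qwt ≈ 95.4 Ω; length ≈ 3.35 cm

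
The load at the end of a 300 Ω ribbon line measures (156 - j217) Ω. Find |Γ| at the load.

Γ = (Z_L − Z_0)/(Z_L + Z_0) = (-144 − j217)/(456 − j217)
|Γ| = 260/505

|Γ| ≈ 0.516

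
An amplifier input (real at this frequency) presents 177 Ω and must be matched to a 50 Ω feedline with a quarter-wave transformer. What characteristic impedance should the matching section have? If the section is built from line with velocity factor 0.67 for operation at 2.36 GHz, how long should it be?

Z_qwt ≈ 94.1 Ω; length ≈ 2.13 cm

Z_qwt = √(Z_0·R_L) = √(50 × 177) = √8850
λ = 0.67·c/f = 0.0852 m, so l = λ/4 = 0.0213 m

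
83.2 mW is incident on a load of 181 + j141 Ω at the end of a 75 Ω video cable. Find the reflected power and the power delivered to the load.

|Γ| = |(106 + j141)/(256 + j141)| = 0.604
|Γ|² = 0.364
P_refl = |Γ|²·P_inc = 30.3 mW, P_del = (1 − |Γ|²)·P_inc = 52.9 mW

P_reflected ≈ 30.3 mW; P_delivered ≈ 52.9 mW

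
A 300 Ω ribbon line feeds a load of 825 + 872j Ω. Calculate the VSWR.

VSWR ≈ 6.02

Γ = (Z_L − Z_0)/(Z_L + Z_0) = (525 + j872)/(1125 + j872)
|Γ| = 1020/1420 = 0.715
VSWR = (1 + |Γ|)/(1 − |Γ|) = 1.72/0.285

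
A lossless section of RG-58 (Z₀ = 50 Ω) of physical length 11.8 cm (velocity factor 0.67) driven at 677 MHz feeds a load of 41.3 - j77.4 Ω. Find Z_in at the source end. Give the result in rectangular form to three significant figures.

Z_in ≈ 157 + j108 Ω

λ = v/f = 0.67·c / 677 MHz = 0.297 m
βl = 2π·l/λ = 2π × 0.397 = 143°
tan(βl) = tan(143°) = -0.751
Z_in = Z_0·(Z_L + jZ_0·tanβl)/(Z_0 + jZ_L·tanβl)
     = 50·(41.3 − j115)/(-8.16 − j31)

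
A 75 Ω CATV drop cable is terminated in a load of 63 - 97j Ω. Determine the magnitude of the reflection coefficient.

|Γ| ≈ 0.579

Γ = (Z_L − Z_0)/(Z_L + Z_0) = (-12 − j97)/(138 − j97)
|Γ| = 97.7/169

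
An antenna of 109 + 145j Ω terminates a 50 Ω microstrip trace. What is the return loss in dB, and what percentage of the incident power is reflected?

RL ≈ 2.76 dB; 52.9% of incident power reflected

Γ = (59 + j145)/(159 + j145), |Γ| = 0.727
RL = −20·log₁₀(0.727) = 2.76 dB
P_refl/P_inc = |Γ|² = 0.529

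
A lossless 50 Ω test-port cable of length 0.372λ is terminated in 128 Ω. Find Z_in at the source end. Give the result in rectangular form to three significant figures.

βl = 2π × 0.372 = 134°
tan(βl) = tan(134°) = -1.04
Z_in = Z_0·(Z_L + jZ_0·tanβl)/(Z_0 + jZ_L·tanβl)
     = 50·(128 − j51.9)/(50 − j133)

Z_in ≈ 33 + j35.7 Ω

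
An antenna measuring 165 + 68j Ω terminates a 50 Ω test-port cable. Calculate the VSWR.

VSWR ≈ 3.91

Γ = (Z_L − Z_0)/(Z_L + Z_0) = (115 + j68)/(215 + j68)
|Γ| = 134/225 = 0.592
VSWR = (1 + |Γ|)/(1 − |Γ|) = 1.59/0.408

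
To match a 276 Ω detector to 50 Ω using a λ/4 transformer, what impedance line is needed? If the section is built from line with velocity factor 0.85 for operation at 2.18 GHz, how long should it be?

Z_qwt = √(Z_0·R_L) = √(50 × 276) = √13800
λ = 0.85·c/f = 0.117 m, so l = λ/4 = 0.0292 m

Z_qwt ≈ 117 Ω; length ≈ 2.92 cm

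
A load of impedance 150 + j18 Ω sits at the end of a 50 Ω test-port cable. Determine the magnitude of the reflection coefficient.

Γ = (Z_L − Z_0)/(Z_L + Z_0) = (100 + j18)/(200 + j18)
|Γ| = 102/201

|Γ| ≈ 0.506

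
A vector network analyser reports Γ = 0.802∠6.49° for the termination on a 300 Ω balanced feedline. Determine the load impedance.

Z_L ≈ 2160 + j1100 Ω

Z_L = Z_0·(1 + Γ)/(1 − Γ) = 300·(1.8 + j0.0906)/(0.203 − j0.0906)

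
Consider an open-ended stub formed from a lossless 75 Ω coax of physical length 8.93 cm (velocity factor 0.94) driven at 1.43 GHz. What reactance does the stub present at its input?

X_in ≈ 246 Ω (inductive)

λ = v/f = 0.94·c / 1.43 GHz = 0.197 m
βl = 2π·l/λ = 2π × 0.453 = 163°
tan(βl) = -0.305
For an open-ended stub, Z_in = −jZ_0·cot(βl) = −jZ_0/tan(βl)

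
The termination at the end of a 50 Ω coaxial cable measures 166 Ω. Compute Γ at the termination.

Γ = 0.537

Γ = (Z_L − Z_0)/(Z_L + Z_0) = (166 − 50)/(166 + 50) = 116/216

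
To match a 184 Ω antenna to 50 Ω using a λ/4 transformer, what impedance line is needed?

Z_qwt ≈ 95.9 Ω

Z_qwt = √(Z_0·R_L) = √(50 × 184) = √9200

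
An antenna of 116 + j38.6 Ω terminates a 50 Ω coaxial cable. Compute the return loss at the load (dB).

RL ≈ 6.96 dB

Γ = (66 + j38.6)/(166 + j38.6), |Γ| = 0.449
RL = −20·log₁₀|Γ| = −20·log₁₀(0.449)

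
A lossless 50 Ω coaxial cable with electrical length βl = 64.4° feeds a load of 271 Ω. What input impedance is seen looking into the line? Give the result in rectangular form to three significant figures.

Z_in ≈ 11.3 − j23 Ω

tan(βl) = tan(64.4°) = 2.09
Z_in = Z_0·(Z_L + jZ_0·tanβl)/(Z_0 + jZ_L·tanβl)
     = 50·(271 + j104)/(50 + j566)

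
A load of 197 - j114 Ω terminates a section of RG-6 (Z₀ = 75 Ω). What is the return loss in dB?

RL ≈ 4.94 dB

Γ = (122 − j114)/(272 − j114), |Γ| = 0.566
RL = −20·log₁₀|Γ| = −20·log₁₀(0.566)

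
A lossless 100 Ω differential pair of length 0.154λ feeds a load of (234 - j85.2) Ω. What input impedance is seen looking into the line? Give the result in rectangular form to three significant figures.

Z_in ≈ 44 − j39.9 Ω

βl = 2π × 0.154 = 55.4°
tan(βl) = tan(55.4°) = 1.45
Z_in = Z_0·(Z_L + jZ_0·tanβl)/(Z_0 + jZ_L·tanβl)
     = 100·(234 + j60)/(224 + j340)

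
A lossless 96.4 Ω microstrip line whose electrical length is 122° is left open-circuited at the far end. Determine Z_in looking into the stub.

tan(βl) = -1.6
For an open-circuited stub, Z_in = −jZ_0·cot(βl) = −jZ_0/tan(βl)

Z_in ≈ +j60.2 Ω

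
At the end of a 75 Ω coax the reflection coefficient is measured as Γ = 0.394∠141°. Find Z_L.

Z_L ≈ 35.8 + j21 Ω

Z_L = Z_0·(1 + Γ)/(1 − Γ) = 75·(0.694 + j0.248)/(1.31 − j0.248)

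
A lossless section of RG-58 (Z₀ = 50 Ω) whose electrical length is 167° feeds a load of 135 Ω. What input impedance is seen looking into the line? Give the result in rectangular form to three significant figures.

tan(βl) = tan(167°) = -0.231
Z_in = Z_0·(Z_L + jZ_0·tanβl)/(Z_0 + jZ_L·tanβl)
     = 50·(135 − j11.5)/(50 − j31.2)

Z_in ≈ 102 + j52.3 Ω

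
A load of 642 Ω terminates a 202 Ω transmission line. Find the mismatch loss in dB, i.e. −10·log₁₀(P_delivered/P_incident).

mismatch loss ≈ 1.38 dB

Γ = (642 − 202)/(642 + 202) = 0.521
|Γ|² = 0.272, so P_del/P_inc = 1 − |Γ|² = 0.728
ML = −10·log₁₀(1 − |Γ|²)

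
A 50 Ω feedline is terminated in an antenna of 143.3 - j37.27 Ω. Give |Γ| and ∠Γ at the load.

Γ ≈ 0.51 ∠ -10.9°

Γ = (Z_L − Z_0)/(Z_L + Z_0) = (93.3 − j37.27)/(193.3 − j37.27)
|Γ| = 100/197 = 0.51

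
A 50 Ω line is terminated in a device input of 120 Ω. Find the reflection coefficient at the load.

Γ = 0.412

Γ = (Z_L − Z_0)/(Z_L + Z_0) = (120 − 50)/(120 + 50) = 70/170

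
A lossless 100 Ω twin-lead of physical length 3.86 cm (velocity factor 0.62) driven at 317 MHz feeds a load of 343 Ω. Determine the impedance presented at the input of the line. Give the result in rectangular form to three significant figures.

Z_in ≈ 125 − j145 Ω

λ = v/f = 0.62·c / 317 MHz = 0.587 m
βl = 2π·l/λ = 2π × 0.0658 = 23.7°
tan(βl) = tan(23.7°) = 0.439
Z_in = Z_0·(Z_L + jZ_0·tanβl)/(Z_0 + jZ_L·tanβl)
     = 100·(343 + j43.9)/(100 + j150)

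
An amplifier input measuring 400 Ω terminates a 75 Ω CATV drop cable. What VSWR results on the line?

Γ = (400 − 75)/(400 + 75) = 0.684
VSWR = (1 + 0.684)/(1 − 0.684)

VSWR ≈ 5.33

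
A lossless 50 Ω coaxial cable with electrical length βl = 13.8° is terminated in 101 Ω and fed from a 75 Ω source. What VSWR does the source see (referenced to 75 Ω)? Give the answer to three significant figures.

VSWR ≈ 1.49

tan(βl) = 0.246
Z_in = Z_0·(Z_L + jZ_0·tanβl)/(Z_0 + jZ_L·tanβl) = 85.9 − j30.4 Ω
Γ_s = (Z_in − Z_s)/(Z_in + Z_s) = (10.9 − j30.4)/(161 − j30.4), |Γ_s| = 0.197
VSWR = (1 + |Γ_s|)/(1 − |Γ_s|)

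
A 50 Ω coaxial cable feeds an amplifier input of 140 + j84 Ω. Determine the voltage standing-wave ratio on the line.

VSWR ≈ 3.91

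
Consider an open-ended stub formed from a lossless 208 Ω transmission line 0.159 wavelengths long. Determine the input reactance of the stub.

βl = 2π × 0.159 = 57.2°
tan(βl) = 1.55
For an open-ended stub, Z_in = −jZ_0·cot(βl) = −jZ_0/tan(βl)

X_in ≈ -134 Ω (capacitive)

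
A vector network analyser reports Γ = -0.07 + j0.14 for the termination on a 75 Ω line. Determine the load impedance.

Z_L ≈ 62.8 + j18 Ω

Z_L = Z_0·(1 + Γ)/(1 − Γ) = 75·(0.93 + j0.14)/(1.07 − j0.14)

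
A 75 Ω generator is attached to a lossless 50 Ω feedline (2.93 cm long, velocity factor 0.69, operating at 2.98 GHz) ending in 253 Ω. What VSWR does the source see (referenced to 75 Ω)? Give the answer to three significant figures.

VSWR ≈ 4.34

λ = v/f = 0.69·c / 2.98 GHz = 0.0695 m
βl = 2π·l/λ = 2π × 0.422 = 152°
tan(βl) = -0.535
Z_in = Z_0·(Z_L + jZ_0·tanβl)/(Z_0 + jZ_L·tanβl) = 39.1 + j79 Ω
Γ_s = (Z_in − Z_s)/(Z_in + Z_s) = (-35.9 + j79)/(114 + j79), |Γ_s| = 0.626
VSWR = (1 + |Γ_s|)/(1 − |Γ_s|)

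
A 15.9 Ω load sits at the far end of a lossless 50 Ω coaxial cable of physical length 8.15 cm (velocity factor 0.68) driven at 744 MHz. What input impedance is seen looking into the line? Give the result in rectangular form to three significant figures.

λ = v/f = 0.68·c / 744 MHz = 0.274 m
βl = 2π·l/λ = 2π × 0.297 = 107°
tan(βl) = tan(107°) = -3.27
Z_in = Z_0·(Z_L + jZ_0·tanβl)/(Z_0 + jZ_L·tanβl)
     = 50·(15.9 − j163)/(50 − j52)

Z_in ≈ 89.3 − j70.6 Ω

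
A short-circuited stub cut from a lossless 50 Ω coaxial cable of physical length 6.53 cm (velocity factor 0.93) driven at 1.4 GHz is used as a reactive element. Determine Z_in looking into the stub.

Z_in ≈ −j94.2 Ω

λ = v/f = 0.93·c / 1.4 GHz = 0.199 m
βl = 2π·l/λ = 2π × 0.328 = 118°
tan(βl) = -1.88
For a short-circuited stub, Z_in = jZ_0·tan(βl)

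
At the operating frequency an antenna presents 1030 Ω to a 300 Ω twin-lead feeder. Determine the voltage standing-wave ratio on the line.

VSWR ≈ 3.43

Γ = (1030 − 300)/(1030 + 300) = 0.549
VSWR = (1 + 0.549)/(1 − 0.549)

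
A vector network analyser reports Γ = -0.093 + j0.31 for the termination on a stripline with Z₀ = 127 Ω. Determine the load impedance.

Z_L = Z_0·(1 + Γ)/(1 − Γ) = 127·(0.907 + j0.31)/(1.09 − j0.31)

Z_L ≈ 88.1 + j61 Ω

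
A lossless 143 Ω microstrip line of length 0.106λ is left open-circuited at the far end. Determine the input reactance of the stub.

βl = 2π × 0.106 = 38.2°
tan(βl) = 0.786
For an open-circuited stub, Z_in = −jZ_0·cot(βl) = −jZ_0/tan(βl)

X_in ≈ -182 Ω (capacitive)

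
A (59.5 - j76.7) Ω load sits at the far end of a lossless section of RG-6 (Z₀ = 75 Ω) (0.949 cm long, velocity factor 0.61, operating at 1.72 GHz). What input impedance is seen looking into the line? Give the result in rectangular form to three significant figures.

Z_in ≈ 28.2 − j26.6 Ω

λ = v/f = 0.61·c / 1.72 GHz = 0.106 m
βl = 2π·l/λ = 2π × 0.0892 = 32.1°
tan(βl) = tan(32.1°) = 0.628
Z_in = Z_0·(Z_L + jZ_0·tanβl)/(Z_0 + jZ_L·tanβl)
     = 75·(59.5 − j29.6)/(123 + j37.3)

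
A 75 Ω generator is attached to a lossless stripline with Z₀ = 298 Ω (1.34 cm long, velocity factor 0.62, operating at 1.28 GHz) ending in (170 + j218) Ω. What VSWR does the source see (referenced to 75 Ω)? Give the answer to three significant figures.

λ = v/f = 0.62·c / 1.28 GHz = 0.145 m
βl = 2π·l/λ = 2π × 0.0922 = 33.2°
tan(βl) = 0.654
Z_in = Z_0·(Z_L + jZ_0·tanβl)/(Z_0 + jZ_L·tanβl) = 591 + j369 Ω
Γ_s = (Z_in − Z_s)/(Z_in + Z_s) = (516 + j369)/(666 + j369), |Γ_s| = 0.833
VSWR = (1 + |Γ_s|)/(1 − |Γ_s|)

VSWR ≈ 11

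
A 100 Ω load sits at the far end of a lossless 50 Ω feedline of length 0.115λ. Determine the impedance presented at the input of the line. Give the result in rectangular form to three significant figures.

βl = 2π × 0.115 = 41.4°
tan(βl) = tan(41.4°) = 0.882
Z_in = Z_0·(Z_L + jZ_0·tanβl)/(Z_0 + jZ_L·tanβl)
     = 50·(100 + j44.1)/(50 + j88.2)

Z_in ≈ 43.3 − j32.2 Ω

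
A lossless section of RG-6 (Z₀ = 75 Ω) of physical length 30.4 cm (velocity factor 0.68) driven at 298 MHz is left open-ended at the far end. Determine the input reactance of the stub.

λ = v/f = 0.68·c / 298 MHz = 0.685 m
βl = 2π·l/λ = 2π × 0.444 = 160°
tan(βl) = -0.367
For an open-ended stub, Z_in = −jZ_0·cot(βl) = −jZ_0/tan(βl)

X_in ≈ 205 Ω (inductive)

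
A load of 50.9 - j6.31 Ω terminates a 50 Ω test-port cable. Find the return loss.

Γ = (0.9 − j6.31)/(100.9 − j6.31), |Γ| = 0.063
RL = −20·log₁₀|Γ| = −20·log₁₀(0.063)

RL ≈ 24 dB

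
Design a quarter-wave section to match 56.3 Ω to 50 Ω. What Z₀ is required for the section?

Z_qwt = √(Z_0·R_L) = √(50 × 56.3) = √2815

Z_qwt ≈ 53.1 Ω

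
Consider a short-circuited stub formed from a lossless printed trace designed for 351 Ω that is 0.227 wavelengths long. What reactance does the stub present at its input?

βl = 2π × 0.227 = 81.7°
tan(βl) = 6.87
For a short-circuited stub, Z_in = jZ_0·tan(βl)

X_in ≈ 2410 Ω (inductive)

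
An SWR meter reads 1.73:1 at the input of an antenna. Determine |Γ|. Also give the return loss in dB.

|Γ| ≈ 0.267; return loss ≈ 11.5 dB

|Γ| = (S − 1)/(S + 1) = (1.73 − 1)/(1.73 + 1) = 0.73/2.73
RL = −20·log₁₀|Γ| = −20·log₁₀(0.267)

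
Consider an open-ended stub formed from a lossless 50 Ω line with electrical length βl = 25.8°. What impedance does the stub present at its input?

tan(βl) = 0.483
For an open-ended stub, Z_in = −jZ_0·cot(βl) = −jZ_0/tan(βl)

Z_in ≈ −j103 Ω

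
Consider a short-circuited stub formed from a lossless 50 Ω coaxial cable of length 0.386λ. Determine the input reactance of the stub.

βl = 2π × 0.386 = 139°
tan(βl) = -0.871
For a short-circuited stub, Z_in = jZ_0·tan(βl)

X_in ≈ -43.5 Ω (capacitive)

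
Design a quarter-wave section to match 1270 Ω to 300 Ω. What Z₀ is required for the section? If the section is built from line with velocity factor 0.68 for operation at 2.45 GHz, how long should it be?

Z_qwt ≈ 617 Ω; length ≈ 2.08 cm

Z_qwt = √(Z_0·R_L) = √(300 × 1270) = √381000
λ = 0.68·c/f = 0.0833 m, so l = λ/4 = 0.0208 m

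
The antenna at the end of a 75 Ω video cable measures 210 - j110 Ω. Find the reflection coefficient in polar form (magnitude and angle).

Γ ≈ 0.57 ∠ -18.1°

Γ = (Z_L − Z_0)/(Z_L + Z_0) = (135 − j110)/(285 − j110)
|Γ| = 174/305 = 0.57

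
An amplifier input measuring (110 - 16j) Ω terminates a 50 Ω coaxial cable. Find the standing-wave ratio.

VSWR ≈ 2.26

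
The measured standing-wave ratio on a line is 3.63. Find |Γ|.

|Γ| ≈ 0.568

|Γ| = (S − 1)/(S + 1) = (3.63 − 1)/(3.63 + 1) = 2.63/4.63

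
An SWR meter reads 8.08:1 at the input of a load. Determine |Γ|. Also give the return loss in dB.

|Γ| ≈ 0.78; return loss ≈ 2.16 dB

|Γ| = (S − 1)/(S + 1) = (8.08 − 1)/(8.08 + 1) = 7.08/9.08
RL = −20·log₁₀|Γ| = −20·log₁₀(0.78)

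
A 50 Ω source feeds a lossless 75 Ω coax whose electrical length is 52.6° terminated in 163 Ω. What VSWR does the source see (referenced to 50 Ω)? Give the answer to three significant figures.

tan(βl) = 1.31
Z_in = Z_0·(Z_L + jZ_0·tanβl)/(Z_0 + jZ_L·tanβl) = 48.7 − j40.2 Ω
Γ_s = (Z_in − Z_s)/(Z_in + Z_s) = (-1.34 − j40.2)/(98.7 − j40.2), |Γ_s| = 0.378
VSWR = (1 + |Γ_s|)/(1 − |Γ_s|)

VSWR ≈ 2.21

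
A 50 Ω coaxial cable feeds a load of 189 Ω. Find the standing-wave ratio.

VSWR ≈ 3.78

For a purely resistive load, VSWR = R_L/Z_0 or Z_0/R_L (whichever > 1) = 189/50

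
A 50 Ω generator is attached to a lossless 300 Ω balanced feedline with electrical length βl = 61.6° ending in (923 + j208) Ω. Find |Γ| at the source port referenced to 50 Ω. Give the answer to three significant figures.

tan(βl) = 1.85
Z_in = Z_0·(Z_L + jZ_0·tanβl)/(Z_0 + jZ_L·tanβl) = 126 − j168 Ω
Γ_s = (Z_in − Z_s)/(Z_in + Z_s) = (75.7 − j168)/(176 − j168), |Γ_s| = 0.759

|Γ| ≈ 0.759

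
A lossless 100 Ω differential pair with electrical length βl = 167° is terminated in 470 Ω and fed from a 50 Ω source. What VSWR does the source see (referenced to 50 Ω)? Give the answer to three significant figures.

VSWR ≈ 9.06

tan(βl) = -0.231
Z_in = Z_0·(Z_L + jZ_0·tanβl)/(Z_0 + jZ_L·tanβl) = 227 + j224 Ω
Γ_s = (Z_in − Z_s)/(Z_in + Z_s) = (177 + j224)/(277 + j224), |Γ_s| = 0.801
VSWR = (1 + |Γ_s|)/(1 − |Γ_s|)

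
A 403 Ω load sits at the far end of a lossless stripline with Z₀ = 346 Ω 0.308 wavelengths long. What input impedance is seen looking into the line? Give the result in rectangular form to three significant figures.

βl = 2π × 0.308 = 111°
tan(βl) = tan(111°) = -2.62
Z_in = Z_0·(Z_L + jZ_0·tanβl)/(Z_0 + jZ_L·tanβl)
     = 346·(403 − j907)/(346 − j1060)

Z_in ≈ 307 + j31.3 Ω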